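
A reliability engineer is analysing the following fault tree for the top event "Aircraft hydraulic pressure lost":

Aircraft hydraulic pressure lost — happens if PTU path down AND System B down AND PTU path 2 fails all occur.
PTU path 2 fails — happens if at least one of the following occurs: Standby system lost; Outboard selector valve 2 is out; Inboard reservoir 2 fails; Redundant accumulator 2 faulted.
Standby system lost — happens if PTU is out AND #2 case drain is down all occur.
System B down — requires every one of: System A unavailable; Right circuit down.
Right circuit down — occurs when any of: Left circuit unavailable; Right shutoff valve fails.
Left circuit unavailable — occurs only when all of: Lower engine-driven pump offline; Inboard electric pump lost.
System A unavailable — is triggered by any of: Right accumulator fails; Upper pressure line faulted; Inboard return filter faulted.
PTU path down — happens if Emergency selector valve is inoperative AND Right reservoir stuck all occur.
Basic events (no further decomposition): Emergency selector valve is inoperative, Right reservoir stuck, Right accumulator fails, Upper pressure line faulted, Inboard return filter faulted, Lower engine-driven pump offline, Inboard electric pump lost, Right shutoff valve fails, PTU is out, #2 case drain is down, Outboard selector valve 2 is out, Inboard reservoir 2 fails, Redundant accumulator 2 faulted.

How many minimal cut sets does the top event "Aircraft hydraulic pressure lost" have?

PTU path down [AND]: one cut set from each child combined → 1 × 1 = 1 cut set(s).
System A unavailable [OR]: union of children's cut sets → 3 cut set(s).
Left circuit unavailable [AND]: one cut set from each child combined → 1 × 1 = 1 cut set(s).
Right circuit down [OR]: union of children's cut sets → 2 cut set(s).
System B down [AND]: one cut set from each child combined → 3 × 2 = 6 cut set(s).
Standby system lost [AND]: one cut set from each child combined → 1 × 1 = 1 cut set(s).
PTU path 2 fails [OR]: union of children's cut sets → 4 cut set(s).
Aircraft hydraulic pressure lost [AND]: one cut set from each child combined → 1 × 6 × 4 = 24 cut set(s).

24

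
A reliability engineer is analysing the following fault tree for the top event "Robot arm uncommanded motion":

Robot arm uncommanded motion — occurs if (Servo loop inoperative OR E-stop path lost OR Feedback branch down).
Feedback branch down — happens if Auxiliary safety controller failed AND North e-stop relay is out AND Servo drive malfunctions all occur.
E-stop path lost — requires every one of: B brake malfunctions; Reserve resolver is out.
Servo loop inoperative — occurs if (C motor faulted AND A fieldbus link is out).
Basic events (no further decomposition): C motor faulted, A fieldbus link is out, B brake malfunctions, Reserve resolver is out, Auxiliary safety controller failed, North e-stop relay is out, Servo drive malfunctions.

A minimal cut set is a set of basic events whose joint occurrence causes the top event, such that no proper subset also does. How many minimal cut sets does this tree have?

3

Servo loop inoperative [AND]: one cut set from each child combined → 1 × 1 = 1 cut set(s).
E-stop path lost [AND]: one cut set from each child combined → 1 × 1 = 1 cut set(s).
Feedback branch down [AND]: one cut set from each child combined → 1 × 1 × 1 = 1 cut set(s).
Robot arm uncommanded motion [OR]: union of children's cut sets → 3 cut set(s).
Minimal cut sets: {A fieldbus link is out, C motor faulted}; {B brake malfunctions, Reserve resolver is out}; {Auxiliary safety controller failed, North e-stop relay is out, Servo drive malfunctions}.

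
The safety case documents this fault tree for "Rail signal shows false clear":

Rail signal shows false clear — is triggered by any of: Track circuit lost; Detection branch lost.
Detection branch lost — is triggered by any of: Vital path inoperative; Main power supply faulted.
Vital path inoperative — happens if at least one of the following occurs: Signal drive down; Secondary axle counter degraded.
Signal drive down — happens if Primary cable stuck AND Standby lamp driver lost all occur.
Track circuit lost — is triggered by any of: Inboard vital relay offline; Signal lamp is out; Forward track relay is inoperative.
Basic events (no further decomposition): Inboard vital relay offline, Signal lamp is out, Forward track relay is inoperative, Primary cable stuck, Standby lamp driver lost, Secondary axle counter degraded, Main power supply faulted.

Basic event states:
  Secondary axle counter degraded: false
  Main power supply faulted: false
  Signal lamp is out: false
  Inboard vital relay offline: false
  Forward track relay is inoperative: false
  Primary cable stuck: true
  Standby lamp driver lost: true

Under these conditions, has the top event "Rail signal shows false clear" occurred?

Track circuit lost [OR]: Inboard vital relay offline=not, Signal lamp is out=not, Forward track relay is inoperative=not → no input occurs → does not occur.
Signal drive down [AND]: Primary cable stuck=occurs, Standby lamp driver lost=occurs → all inputs occur → occurs.
Vital path inoperative [OR]: Signal drive down=occurs, Secondary axle counter degraded=not → at least one input occurs → occurs.
Detection branch lost [OR]: Vital path inoperative=occurs, Main power supply faulted=not → at least one input occurs → occurs.
Rail signal shows false clear [OR]: Track circuit lost=not, Detection branch lost=occurs → at least one input occurs → occurs.

Yes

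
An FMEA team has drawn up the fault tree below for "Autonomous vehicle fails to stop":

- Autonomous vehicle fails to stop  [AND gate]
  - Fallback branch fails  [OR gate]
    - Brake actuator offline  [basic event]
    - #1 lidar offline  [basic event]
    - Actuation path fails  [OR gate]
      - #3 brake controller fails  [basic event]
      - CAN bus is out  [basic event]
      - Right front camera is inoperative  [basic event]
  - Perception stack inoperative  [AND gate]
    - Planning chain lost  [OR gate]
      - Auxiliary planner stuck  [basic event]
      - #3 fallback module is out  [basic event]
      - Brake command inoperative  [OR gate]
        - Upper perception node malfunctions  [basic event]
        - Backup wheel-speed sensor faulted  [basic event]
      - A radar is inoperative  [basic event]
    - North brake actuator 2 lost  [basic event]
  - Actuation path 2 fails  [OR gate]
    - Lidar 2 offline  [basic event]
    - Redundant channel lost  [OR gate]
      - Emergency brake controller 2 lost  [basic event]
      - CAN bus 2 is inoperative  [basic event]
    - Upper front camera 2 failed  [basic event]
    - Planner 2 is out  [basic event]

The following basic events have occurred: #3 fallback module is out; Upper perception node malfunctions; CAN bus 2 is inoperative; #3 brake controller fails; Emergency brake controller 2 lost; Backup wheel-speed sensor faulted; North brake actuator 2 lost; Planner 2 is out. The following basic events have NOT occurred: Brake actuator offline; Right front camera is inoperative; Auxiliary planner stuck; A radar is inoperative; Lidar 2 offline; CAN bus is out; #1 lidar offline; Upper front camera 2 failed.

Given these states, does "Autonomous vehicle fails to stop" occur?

Yes

Actuation path fails [OR]: #3 brake controller fails=occurs, CAN bus is out=not, Right front camera is inoperative=not → at least one input occurs → occurs.
Fallback branch fails [OR]: Brake actuator offline=not, #1 lidar offline=not, Actuation path fails=occurs → at least one input occurs → occurs.
Brake command inoperative [OR]: Upper perception node malfunctions=occurs, Backup wheel-speed sensor faulted=occurs → at least one input occurs → occurs.
Planning chain lost [OR]: Auxiliary planner stuck=not, #3 fallback module is out=occurs, Brake command inoperative=occurs, A radar is inoperative=not → at least one input occurs → occurs.
Perception stack inoperative [AND]: Planning chain lost=occurs, North brake actuator 2 lost=occurs → all inputs occur → occurs.
Redundant channel lost [OR]: Emergency brake controller 2 lost=occurs, CAN bus 2 is inoperative=occurs → at least one input occurs → occurs.
Actuation path 2 fails [OR]: Lidar 2 offline=not, Redundant channel lost=occurs, Upper front camera 2 failed=not, Planner 2 is out=occurs → at least one input occurs → occurs.
Autonomous vehicle fails to stop [AND]: Fallback branch fails=occurs, Perception stack inoperative=occurs, Actuation path 2 fails=occurs → all inputs occur → occurs.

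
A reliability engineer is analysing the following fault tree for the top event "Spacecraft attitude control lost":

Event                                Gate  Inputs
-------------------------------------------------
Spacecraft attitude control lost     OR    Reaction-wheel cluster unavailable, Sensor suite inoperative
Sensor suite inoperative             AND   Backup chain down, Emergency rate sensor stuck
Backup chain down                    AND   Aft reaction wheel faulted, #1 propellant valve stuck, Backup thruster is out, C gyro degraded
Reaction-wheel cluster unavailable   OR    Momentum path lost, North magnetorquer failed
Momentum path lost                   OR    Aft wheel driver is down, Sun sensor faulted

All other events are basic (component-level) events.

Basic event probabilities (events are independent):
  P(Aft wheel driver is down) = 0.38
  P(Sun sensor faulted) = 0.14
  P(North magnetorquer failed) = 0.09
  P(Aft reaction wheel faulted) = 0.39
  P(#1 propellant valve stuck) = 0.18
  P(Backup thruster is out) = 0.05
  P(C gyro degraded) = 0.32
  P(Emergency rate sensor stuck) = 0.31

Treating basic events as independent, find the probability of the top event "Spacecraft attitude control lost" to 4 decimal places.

P(Momentum path lost) [OR] = 1 − (1−0.38) × (1−0.14) = 0.466800
P(Reaction-wheel cluster unavailable) [OR] = 1 − (1−0.466800) × (1−0.09) = 0.514788
P(Backup chain down) [AND] = 0.39 × 0.18 × 0.05 × 0.32 = 0.001123
P(Sensor suite inoperative) [AND] = 0.001123 × 0.31 = 0.000348
P(Spacecraft attitude control lost) [OR] = 1 − (1−0.514788) × (1−0.000348) = 0.514957
Rounded to 4 decimal places: P(Spacecraft attitude control lost) ≈ 0.5150.

0.5150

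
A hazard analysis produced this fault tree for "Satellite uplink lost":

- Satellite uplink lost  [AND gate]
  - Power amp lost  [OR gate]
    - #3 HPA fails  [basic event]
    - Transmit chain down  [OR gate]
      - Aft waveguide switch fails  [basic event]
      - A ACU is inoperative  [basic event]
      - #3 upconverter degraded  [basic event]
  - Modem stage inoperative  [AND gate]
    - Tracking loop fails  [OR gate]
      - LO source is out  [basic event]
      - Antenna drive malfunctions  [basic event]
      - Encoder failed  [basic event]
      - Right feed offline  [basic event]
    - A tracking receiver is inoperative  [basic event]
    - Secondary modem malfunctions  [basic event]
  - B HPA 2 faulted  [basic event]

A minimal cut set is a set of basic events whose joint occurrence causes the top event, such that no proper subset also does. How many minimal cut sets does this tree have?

Transmit chain down [OR]: union of children's cut sets → 3 cut set(s).
Power amp lost [OR]: union of children's cut sets → 4 cut set(s).
Tracking loop fails [OR]: union of children's cut sets → 4 cut set(s).
Modem stage inoperative [AND]: one cut set from each child combined → 4 × 1 × 1 = 4 cut set(s).
Satellite uplink lost [AND]: one cut set from each child combined → 4 × 4 × 1 = 16 cut set(s).

16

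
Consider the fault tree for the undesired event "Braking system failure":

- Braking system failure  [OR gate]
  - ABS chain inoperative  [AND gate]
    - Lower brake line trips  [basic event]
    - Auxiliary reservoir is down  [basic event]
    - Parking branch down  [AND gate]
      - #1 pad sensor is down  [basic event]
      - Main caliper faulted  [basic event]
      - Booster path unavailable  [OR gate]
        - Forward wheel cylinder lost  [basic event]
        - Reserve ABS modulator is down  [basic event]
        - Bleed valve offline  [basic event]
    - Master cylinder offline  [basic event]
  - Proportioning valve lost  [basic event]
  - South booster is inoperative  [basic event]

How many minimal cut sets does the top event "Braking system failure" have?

5

Booster path unavailable [OR]: union of children's cut sets → 3 cut set(s).
Parking branch down [AND]: one cut set from each child combined → 1 × 1 × 3 = 3 cut set(s).
ABS chain inoperative [AND]: one cut set from each child combined → 1 × 1 × 3 × 1 = 3 cut set(s).
Braking system failure [OR]: union of children's cut sets → 5 cut set(s).
Minimal cut sets: {#1 pad sensor is down, Auxiliary reservoir is down, Forward wheel cylinder lost, Lower brake line trips, Main caliper faulted, Master cylinder offline}; {#1 pad sensor is down, Auxiliary reservoir is down, Lower brake line trips, Main caliper faulted, Master cylinder offline, Reserve ABS modulator is down}; {#1 pad sensor is down, Auxiliary reservoir is down, Bleed valve offline, Lower brake line trips, Main caliper faulted, Master cylinder offline}; {Proportioning valve lost}; {South booster is inoperative}.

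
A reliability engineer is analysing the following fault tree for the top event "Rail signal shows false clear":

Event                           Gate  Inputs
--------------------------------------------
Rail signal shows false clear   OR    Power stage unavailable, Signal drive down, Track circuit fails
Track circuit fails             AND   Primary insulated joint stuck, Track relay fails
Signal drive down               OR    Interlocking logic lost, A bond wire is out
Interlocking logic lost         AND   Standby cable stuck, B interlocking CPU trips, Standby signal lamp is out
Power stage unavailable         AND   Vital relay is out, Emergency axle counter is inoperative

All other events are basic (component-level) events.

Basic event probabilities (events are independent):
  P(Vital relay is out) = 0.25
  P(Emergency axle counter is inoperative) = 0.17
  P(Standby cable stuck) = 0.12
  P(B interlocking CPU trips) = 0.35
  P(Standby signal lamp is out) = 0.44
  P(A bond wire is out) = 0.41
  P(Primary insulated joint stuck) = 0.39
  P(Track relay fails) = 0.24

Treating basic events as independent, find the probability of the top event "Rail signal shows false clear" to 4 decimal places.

0.4974

P(Power stage unavailable) [AND] = 0.25 × 0.17 = 0.042500
P(Interlocking logic lost) [AND] = 0.12 × 0.35 × 0.44 = 0.018480
P(Signal drive down) [OR] = 1 − (1−0.018480) × (1−0.41) = 0.420903
P(Track circuit fails) [AND] = 0.39 × 0.24 = 0.093600
P(Rail signal shows false clear) [OR] = 1 − (1−0.042500) × (1−0.420903) × (1−0.093600) = 0.497414
Rounded to 4 decimal places: P(Rail signal shows false clear) ≈ 0.4974.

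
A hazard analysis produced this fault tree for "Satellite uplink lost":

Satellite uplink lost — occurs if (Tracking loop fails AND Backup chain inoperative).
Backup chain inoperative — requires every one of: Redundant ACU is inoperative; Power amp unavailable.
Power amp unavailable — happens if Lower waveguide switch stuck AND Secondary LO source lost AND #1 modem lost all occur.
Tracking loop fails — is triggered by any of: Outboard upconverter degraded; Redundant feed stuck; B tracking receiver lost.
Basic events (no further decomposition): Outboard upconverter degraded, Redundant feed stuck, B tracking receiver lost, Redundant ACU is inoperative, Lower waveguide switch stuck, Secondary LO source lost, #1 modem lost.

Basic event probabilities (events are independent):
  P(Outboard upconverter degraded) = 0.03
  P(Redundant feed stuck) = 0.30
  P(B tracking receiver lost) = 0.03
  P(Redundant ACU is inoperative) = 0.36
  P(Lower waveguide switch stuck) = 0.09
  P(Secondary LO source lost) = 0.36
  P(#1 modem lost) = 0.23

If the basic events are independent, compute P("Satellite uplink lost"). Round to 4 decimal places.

P(Tracking loop fails) [OR] = 1 − (1−0.03) × (1−0.30) × (1−0.03) = 0.341370
P(Power amp unavailable) [AND] = 0.09 × 0.36 × 0.23 = 0.007452
P(Backup chain inoperative) [AND] = 0.36 × 0.007452 = 0.002683
P(Satellite uplink lost) [AND] = 0.341370 × 0.002683 = 0.000916
Rounded to 4 decimal places: P(Satellite uplink lost) ≈ 0.0009.

0.0009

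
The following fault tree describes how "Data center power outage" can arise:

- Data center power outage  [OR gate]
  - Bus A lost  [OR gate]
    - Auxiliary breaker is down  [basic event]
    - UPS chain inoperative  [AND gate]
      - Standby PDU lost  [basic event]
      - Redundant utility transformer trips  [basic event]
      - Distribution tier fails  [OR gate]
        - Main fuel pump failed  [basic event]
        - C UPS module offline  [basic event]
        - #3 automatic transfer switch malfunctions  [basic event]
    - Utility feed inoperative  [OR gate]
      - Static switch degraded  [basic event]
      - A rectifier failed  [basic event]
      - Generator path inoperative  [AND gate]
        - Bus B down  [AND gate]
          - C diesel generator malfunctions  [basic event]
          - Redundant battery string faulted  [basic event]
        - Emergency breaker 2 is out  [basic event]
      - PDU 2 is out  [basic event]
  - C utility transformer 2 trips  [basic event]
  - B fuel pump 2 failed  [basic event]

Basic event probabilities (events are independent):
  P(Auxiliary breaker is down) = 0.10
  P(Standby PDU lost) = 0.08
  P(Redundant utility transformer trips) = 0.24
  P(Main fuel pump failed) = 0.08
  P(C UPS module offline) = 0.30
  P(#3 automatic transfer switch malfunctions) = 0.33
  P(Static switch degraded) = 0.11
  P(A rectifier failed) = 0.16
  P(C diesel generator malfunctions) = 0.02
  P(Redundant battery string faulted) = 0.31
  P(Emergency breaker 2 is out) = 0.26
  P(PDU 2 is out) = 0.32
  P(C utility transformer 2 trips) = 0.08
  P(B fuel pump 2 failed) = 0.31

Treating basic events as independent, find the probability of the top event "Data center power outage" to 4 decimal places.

P(Distribution tier fails) [OR] = 1 − (1−0.08) × (1−0.30) × (1−0.33) = 0.568520
P(UPS chain inoperative) [AND] = 0.08 × 0.24 × 0.568520 = 0.010916
P(Bus B down) [AND] = 0.02 × 0.31 = 0.006200
P(Generator path inoperative) [AND] = 0.006200 × 0.26 = 0.001612
P(Utility feed inoperative) [OR] = 1 − (1−0.11) × (1−0.16) × (1−0.001612) × (1−0.32) = 0.492451
P(Bus A lost) [OR] = 1 − (1−0.10) × (1−0.010916) × (1−0.492451) = 0.548192
P(Data center power outage) [OR] = 1 − (1−0.548192) × (1−0.08) × (1−0.31) = 0.713192
Rounded to 4 decimal places: P(Data center power outage) ≈ 0.7132.

0.7132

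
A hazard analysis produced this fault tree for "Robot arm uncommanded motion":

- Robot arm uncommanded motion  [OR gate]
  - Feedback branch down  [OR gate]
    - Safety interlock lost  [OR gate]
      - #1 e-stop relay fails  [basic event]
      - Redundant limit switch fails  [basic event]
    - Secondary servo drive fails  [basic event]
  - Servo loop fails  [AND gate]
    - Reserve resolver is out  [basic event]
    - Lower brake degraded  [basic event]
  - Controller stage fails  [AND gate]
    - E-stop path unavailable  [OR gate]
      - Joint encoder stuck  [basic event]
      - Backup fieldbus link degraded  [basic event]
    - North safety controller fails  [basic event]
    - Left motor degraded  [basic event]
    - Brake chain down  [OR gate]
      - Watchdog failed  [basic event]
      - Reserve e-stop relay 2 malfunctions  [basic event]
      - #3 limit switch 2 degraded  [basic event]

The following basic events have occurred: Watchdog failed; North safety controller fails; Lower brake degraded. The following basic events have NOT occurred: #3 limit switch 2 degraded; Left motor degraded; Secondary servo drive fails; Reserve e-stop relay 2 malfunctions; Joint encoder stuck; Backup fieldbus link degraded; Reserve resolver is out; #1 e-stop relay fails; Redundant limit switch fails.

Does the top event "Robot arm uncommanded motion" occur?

Safety interlock lost [OR]: #1 e-stop relay fails=not, Redundant limit switch fails=not → no input occurs → does not occur.
Feedback branch down [OR]: Safety interlock lost=not, Secondary servo drive fails=not → no input occurs → does not occur.
Servo loop fails [AND]: Reserve resolver is out=not, Lower brake degraded=occurs → not all inputs occur → does not occur.
E-stop path unavailable [OR]: Joint encoder stuck=not, Backup fieldbus link degraded=not → no input occurs → does not occur.
Brake chain down [OR]: Watchdog failed=occurs, Reserve e-stop relay 2 malfunctions=not, #3 limit switch 2 degraded=not → at least one input occurs → occurs.
Controller stage fails [AND]: E-stop path unavailable=not, North safety controller fails=occurs, Left motor degraded=not, Brake chain down=occurs → not all inputs occur → does not occur.
Robot arm uncommanded motion [OR]: Feedback branch down=not, Servo loop fails=not, Controller stage fails=not → no input occurs → does not occur.

No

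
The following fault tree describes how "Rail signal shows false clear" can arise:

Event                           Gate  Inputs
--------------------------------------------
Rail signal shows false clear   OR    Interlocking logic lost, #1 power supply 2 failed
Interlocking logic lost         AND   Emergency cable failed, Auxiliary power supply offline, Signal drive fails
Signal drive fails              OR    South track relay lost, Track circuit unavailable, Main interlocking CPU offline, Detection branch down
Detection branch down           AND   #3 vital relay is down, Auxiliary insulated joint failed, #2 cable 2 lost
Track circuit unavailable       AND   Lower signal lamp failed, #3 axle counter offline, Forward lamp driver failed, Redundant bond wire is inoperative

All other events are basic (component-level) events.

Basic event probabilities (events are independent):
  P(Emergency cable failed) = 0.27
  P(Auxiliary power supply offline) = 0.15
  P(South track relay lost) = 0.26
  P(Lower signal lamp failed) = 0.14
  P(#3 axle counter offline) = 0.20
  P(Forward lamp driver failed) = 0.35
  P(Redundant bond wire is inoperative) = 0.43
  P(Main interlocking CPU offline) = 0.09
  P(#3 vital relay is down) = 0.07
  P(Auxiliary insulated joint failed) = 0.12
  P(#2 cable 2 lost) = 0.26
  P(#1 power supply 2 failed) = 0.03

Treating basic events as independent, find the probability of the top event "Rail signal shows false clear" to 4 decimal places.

0.0430

P(Track circuit unavailable) [AND] = 0.14 × 0.20 × 0.35 × 0.43 = 0.004214
P(Detection branch down) [AND] = 0.07 × 0.12 × 0.26 = 0.002184
P(Signal drive fails) [OR] = 1 − (1−0.26) × (1−0.004214) × (1−0.09) × (1−0.002184) = 0.330902
P(Interlocking logic lost) [AND] = 0.27 × 0.15 × 0.330902 = 0.013402
P(Rail signal shows false clear) [OR] = 1 − (1−0.013402) × (1−0.03) = 0.043000
Rounded to 4 decimal places: P(Rail signal shows false clear) ≈ 0.0430.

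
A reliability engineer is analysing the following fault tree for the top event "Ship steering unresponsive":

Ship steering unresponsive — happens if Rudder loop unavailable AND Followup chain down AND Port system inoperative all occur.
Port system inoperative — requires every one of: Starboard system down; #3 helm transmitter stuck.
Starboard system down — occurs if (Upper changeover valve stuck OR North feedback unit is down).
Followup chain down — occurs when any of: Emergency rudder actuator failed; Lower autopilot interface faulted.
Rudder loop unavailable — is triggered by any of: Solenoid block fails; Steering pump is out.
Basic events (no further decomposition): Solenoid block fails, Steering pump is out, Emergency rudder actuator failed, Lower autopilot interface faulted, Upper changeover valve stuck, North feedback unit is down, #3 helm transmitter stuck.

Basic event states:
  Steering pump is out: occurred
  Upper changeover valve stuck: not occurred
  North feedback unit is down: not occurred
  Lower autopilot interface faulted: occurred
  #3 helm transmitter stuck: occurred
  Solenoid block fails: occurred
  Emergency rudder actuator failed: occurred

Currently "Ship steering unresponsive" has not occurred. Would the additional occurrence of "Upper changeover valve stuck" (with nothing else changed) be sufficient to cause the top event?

Yes

Counterfactual: set "Upper changeover valve stuck" to occurred.
Rudder loop unavailable [OR]: Solenoid block fails=occurs, Steering pump is out=occurs → at least one input occurs → occurs.
Followup chain down [OR]: Emergency rudder actuator failed=occurs, Lower autopilot interface faulted=occurs → at least one input occurs → occurs.
Starboard system down [OR]: Upper changeover valve stuck=occurs, North feedback unit is down=not → at least one input occurs → occurs.
Port system inoperative [AND]: Starboard system down=occurs, #3 helm transmitter stuck=occurs → all inputs occur → occurs.
Ship steering unresponsive [AND]: Rudder loop unavailable=occurs, Followup chain down=occurs, Port system inoperative=occurs → all inputs occur → occurs.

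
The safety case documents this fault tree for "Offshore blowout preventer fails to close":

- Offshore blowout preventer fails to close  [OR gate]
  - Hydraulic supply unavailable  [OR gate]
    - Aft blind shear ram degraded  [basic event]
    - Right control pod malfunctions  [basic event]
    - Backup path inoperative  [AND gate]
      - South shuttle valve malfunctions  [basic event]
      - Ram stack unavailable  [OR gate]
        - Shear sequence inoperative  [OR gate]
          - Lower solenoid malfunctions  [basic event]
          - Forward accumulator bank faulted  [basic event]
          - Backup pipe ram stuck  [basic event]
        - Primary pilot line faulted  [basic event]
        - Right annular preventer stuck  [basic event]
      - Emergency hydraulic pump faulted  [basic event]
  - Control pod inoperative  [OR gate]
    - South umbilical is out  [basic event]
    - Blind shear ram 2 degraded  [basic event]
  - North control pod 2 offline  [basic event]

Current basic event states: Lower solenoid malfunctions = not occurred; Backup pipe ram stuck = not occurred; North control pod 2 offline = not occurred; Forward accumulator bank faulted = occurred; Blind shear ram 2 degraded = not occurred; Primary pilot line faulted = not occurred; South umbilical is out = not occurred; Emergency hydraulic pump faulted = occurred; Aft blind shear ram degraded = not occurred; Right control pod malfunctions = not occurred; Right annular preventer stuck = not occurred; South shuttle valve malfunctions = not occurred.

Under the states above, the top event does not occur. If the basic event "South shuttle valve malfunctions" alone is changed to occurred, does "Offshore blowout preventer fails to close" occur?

Counterfactual: set "South shuttle valve malfunctions" to occurred.
Shear sequence inoperative [OR]: Lower solenoid malfunctions=not, Forward accumulator bank faulted=occurs, Backup pipe ram stuck=not → at least one input occurs → occurs.
Ram stack unavailable [OR]: Shear sequence inoperative=occurs, Primary pilot line faulted=not, Right annular preventer stuck=not → at least one input occurs → occurs.
Backup path inoperative [AND]: South shuttle valve malfunctions=occurs, Ram stack unavailable=occurs, Emergency hydraulic pump faulted=occurs → all inputs occur → occurs.
Hydraulic supply unavailable [OR]: Aft blind shear ram degraded=not, Right control pod malfunctions=not, Backup path inoperative=occurs → at least one input occurs → occurs.
Control pod inoperative [OR]: South umbilical is out=not, Blind shear ram 2 degraded=not → no input occurs → does not occur.
Offshore blowout preventer fails to close [OR]: Hydraulic supply unavailable=occurs, Control pod inoperative=not, North control pod 2 offline=not → at least one input occurs → occurs.

Yes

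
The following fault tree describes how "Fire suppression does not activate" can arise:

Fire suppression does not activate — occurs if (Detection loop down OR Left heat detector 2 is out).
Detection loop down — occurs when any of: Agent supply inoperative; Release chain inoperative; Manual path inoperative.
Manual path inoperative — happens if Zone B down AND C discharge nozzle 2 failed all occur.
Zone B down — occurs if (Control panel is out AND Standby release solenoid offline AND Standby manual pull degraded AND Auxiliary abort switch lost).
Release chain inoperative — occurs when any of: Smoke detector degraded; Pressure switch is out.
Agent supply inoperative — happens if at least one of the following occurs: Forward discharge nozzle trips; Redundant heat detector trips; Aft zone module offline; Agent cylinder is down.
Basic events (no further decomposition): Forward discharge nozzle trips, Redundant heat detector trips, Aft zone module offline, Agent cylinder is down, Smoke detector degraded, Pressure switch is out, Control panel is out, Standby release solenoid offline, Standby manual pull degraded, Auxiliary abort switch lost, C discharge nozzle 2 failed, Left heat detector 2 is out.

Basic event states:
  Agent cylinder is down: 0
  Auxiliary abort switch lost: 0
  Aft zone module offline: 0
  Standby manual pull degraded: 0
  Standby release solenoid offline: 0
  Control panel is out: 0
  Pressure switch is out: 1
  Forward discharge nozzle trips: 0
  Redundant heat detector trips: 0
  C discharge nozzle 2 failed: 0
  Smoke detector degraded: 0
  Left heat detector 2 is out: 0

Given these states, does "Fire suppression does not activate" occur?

Agent supply inoperative [OR]: Forward discharge nozzle trips=not, Redundant heat detector trips=not, Aft zone module offline=not, Agent cylinder is down=not → no input occurs → does not occur.
Release chain inoperative [OR]: Smoke detector degraded=not, Pressure switch is out=occurs → at least one input occurs → occurs.
Zone B down [AND]: Control panel is out=not, Standby release solenoid offline=not, Standby manual pull degraded=not, Auxiliary abort switch lost=not → not all inputs occur → does not occur.
Manual path inoperative [AND]: Zone B down=not, C discharge nozzle 2 failed=not → not all inputs occur → does not occur.
Detection loop down [OR]: Agent supply inoperative=not, Release chain inoperative=occurs, Manual path inoperative=not → at least one input occurs → occurs.
Fire suppression does not activate [OR]: Detection loop down=occurs, Left heat detector 2 is out=not → at least one input occurs → occurs.

Yes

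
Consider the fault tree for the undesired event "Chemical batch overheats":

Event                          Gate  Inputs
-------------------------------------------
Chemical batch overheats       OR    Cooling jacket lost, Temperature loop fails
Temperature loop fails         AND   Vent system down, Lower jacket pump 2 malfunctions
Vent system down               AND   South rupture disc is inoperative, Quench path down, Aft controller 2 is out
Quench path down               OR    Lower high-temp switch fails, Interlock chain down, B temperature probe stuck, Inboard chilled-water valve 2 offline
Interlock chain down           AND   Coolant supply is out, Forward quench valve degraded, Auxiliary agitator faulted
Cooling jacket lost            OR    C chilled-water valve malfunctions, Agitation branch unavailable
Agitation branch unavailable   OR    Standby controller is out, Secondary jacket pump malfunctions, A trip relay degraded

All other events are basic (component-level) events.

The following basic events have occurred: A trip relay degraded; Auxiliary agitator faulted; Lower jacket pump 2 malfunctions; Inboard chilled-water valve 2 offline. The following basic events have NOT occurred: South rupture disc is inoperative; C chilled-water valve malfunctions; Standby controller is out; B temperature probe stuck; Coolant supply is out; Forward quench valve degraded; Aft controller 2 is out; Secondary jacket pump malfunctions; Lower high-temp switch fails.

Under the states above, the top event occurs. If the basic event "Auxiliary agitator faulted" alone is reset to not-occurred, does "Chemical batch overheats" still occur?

Yes

Counterfactual: set "Auxiliary agitator faulted" to not occurred.
Agitation branch unavailable [OR]: Standby controller is out=not, Secondary jacket pump malfunctions=not, A trip relay degraded=occurs → at least one input occurs → occurs.
Cooling jacket lost [OR]: C chilled-water valve malfunctions=not, Agitation branch unavailable=occurs → at least one input occurs → occurs.
Interlock chain down [AND]: Coolant supply is out=not, Forward quench valve degraded=not, Auxiliary agitator faulted=not → not all inputs occur → does not occur.
Quench path down [OR]: Lower high-temp switch fails=not, Interlock chain down=not, B temperature probe stuck=not, Inboard chilled-water valve 2 offline=occurs → at least one input occurs → occurs.
Vent system down [AND]: South rupture disc is inoperative=not, Quench path down=occurs, Aft controller 2 is out=not → not all inputs occur → does not occur.
Temperature loop fails [AND]: Vent system down=not, Lower jacket pump 2 malfunctions=occurs → not all inputs occur → does not occur.
Chemical batch overheats [OR]: Cooling jacket lost=occurs, Temperature loop fails=not → at least one input occurs → occurs.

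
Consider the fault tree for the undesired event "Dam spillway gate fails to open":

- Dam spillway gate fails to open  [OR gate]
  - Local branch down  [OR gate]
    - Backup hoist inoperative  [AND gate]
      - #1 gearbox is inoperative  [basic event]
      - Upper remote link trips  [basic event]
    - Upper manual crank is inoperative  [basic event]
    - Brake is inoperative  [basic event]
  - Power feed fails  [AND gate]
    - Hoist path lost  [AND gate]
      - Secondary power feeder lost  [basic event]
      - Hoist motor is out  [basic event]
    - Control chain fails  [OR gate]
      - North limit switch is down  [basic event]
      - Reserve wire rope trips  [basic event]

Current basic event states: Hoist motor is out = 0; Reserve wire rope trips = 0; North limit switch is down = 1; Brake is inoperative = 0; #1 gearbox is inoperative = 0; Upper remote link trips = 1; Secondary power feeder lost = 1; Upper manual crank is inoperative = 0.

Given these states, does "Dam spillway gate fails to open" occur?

No

Backup hoist inoperative [AND]: #1 gearbox is inoperative=not, Upper remote link trips=occurs → not all inputs occur → does not occur.
Local branch down [OR]: Backup hoist inoperative=not, Upper manual crank is inoperative=not, Brake is inoperative=not → no input occurs → does not occur.
Hoist path lost [AND]: Secondary power feeder lost=occurs, Hoist motor is out=not → not all inputs occur → does not occur.
Control chain fails [OR]: North limit switch is down=occurs, Reserve wire rope trips=not → at least one input occurs → occurs.
Power feed fails [AND]: Hoist path lost=not, Control chain fails=occurs → not all inputs occur → does not occur.
Dam spillway gate fails to open [OR]: Local branch down=not, Power feed fails=not → no input occurs → does not occur.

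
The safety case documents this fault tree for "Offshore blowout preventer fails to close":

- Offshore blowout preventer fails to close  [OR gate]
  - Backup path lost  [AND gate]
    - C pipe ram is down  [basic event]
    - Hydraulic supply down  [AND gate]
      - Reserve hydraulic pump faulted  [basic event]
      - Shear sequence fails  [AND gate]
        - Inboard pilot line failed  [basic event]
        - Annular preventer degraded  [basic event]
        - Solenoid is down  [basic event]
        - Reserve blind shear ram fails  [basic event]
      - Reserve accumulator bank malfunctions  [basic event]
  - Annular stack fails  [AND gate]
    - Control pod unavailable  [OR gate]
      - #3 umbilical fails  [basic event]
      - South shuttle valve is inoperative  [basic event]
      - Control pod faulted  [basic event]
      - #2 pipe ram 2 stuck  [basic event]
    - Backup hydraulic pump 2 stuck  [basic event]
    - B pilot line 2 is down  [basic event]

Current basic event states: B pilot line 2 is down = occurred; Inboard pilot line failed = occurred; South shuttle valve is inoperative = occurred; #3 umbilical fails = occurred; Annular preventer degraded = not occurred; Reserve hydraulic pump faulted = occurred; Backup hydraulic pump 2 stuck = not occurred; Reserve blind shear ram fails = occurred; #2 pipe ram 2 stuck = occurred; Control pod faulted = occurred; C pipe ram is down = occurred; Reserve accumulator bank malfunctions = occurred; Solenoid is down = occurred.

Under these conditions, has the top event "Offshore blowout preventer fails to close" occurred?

Shear sequence fails [AND]: Inboard pilot line failed=occurs, Annular preventer degraded=not, Solenoid is down=occurs, Reserve blind shear ram fails=occurs → not all inputs occur → does not occur.
Hydraulic supply down [AND]: Reserve hydraulic pump faulted=occurs, Shear sequence fails=not, Reserve accumulator bank malfunctions=occurs → not all inputs occur → does not occur.
Backup path lost [AND]: C pipe ram is down=occurs, Hydraulic supply down=not → not all inputs occur → does not occur.
Control pod unavailable [OR]: #3 umbilical fails=occurs, South shuttle valve is inoperative=occurs, Control pod faulted=occurs, #2 pipe ram 2 stuck=occurs → at least one input occurs → occurs.
Annular stack fails [AND]: Control pod unavailable=occurs, Backup hydraulic pump 2 stuck=not, B pilot line 2 is down=occurs → not all inputs occur → does not occur.
Offshore blowout preventer fails to close [OR]: Backup path lost=not, Annular stack fails=not → no input occurs → does not occur.

No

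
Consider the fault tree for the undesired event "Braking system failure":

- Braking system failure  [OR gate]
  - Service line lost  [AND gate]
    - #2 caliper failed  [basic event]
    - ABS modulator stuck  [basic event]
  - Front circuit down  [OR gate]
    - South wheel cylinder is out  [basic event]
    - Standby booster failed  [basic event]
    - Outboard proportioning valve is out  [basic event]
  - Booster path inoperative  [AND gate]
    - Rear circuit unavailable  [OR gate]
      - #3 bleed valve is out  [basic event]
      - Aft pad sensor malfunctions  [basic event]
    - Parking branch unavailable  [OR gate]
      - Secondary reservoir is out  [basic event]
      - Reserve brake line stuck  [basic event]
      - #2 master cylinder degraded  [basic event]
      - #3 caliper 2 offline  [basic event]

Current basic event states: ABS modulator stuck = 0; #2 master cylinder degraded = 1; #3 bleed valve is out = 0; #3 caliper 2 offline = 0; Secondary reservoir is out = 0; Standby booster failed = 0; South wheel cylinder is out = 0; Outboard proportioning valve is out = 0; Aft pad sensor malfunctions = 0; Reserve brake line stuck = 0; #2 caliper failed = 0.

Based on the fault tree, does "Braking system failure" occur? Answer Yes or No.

No

Service line lost [AND]: #2 caliper failed=not, ABS modulator stuck=not → not all inputs occur → does not occur.
Front circuit down [OR]: South wheel cylinder is out=not, Standby booster failed=not, Outboard proportioning valve is out=not → no input occurs → does not occur.
Rear circuit unavailable [OR]: #3 bleed valve is out=not, Aft pad sensor malfunctions=not → no input occurs → does not occur.
Parking branch unavailable [OR]: Secondary reservoir is out=not, Reserve brake line stuck=not, #2 master cylinder degraded=occurs, #3 caliper 2 offline=not → at least one input occurs → occurs.
Booster path inoperative [AND]: Rear circuit unavailable=not, Parking branch unavailable=occurs → not all inputs occur → does not occur.
Braking system failure [OR]: Service line lost=not, Front circuit down=not, Booster path inoperative=not → no input occurs → does not occur.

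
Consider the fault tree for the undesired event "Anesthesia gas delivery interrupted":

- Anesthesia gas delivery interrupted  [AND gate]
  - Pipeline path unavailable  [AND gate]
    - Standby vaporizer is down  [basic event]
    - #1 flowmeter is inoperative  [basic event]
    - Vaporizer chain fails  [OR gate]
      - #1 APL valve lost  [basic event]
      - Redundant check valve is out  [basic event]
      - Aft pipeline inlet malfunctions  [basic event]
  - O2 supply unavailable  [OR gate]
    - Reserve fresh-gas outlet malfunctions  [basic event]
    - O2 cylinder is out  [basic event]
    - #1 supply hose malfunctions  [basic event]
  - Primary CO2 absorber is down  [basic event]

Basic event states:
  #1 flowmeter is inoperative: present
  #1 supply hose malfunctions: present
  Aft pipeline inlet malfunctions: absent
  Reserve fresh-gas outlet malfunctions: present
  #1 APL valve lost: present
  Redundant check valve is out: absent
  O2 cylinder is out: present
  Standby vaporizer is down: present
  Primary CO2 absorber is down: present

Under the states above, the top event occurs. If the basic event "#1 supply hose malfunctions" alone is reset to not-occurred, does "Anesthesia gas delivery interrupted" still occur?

Counterfactual: set "#1 supply hose malfunctions" to not occurred.
Vaporizer chain fails [OR]: #1 APL valve lost=occurs, Redundant check valve is out=not, Aft pipeline inlet malfunctions=not → at least one input occurs → occurs.
Pipeline path unavailable [AND]: Standby vaporizer is down=occurs, #1 flowmeter is inoperative=occurs, Vaporizer chain fails=occurs → all inputs occur → occurs.
O2 supply unavailable [OR]: Reserve fresh-gas outlet malfunctions=occurs, O2 cylinder is out=occurs, #1 supply hose malfunctions=not → at least one input occurs → occurs.
Anesthesia gas delivery interrupted [AND]: Pipeline path unavailable=occurs, O2 supply unavailable=occurs, Primary CO2 absorber is down=occurs → all inputs occur → occurs.

Yes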